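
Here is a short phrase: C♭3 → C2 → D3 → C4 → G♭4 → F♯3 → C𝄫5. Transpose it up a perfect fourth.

Fb3 F2 G3 F4 Cb5 B3 Fbb5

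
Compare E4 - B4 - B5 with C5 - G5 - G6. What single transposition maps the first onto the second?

up a minor sixth

From E4 to C5 is 6 letter names — a sixth of some quality.
E4 to C5 is 8 semitones, which makes it a minor sixth; the second version is higher, so the direction is up.
Checking another pair — B5 → G6 — gives the same interval.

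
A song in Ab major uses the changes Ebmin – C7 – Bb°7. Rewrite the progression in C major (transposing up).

Ab major up to C major is a major third; each chord root moves by that interval while the quality stays the same.
Ebmin: root Eb up a major third → G, giving Gmin.
C7: root C up a major third → E, giving E7.
Bb°7: root Bb up a major third → D, giving D°7.

Gmin E7 D°7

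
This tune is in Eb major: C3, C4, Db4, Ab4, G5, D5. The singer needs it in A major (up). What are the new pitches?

F#3 F#4 G4 D5 C#6 G#5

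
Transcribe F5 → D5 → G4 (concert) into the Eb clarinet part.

D5 B4 E4

Written C4 sounds as Eb4 on the Eb clarinet, so concert pitches are written a minor third down.
F5 becomes D5
D5 becomes B4
G4 becomes E4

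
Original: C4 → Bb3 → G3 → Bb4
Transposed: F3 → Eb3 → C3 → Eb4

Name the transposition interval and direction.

down a perfect fifth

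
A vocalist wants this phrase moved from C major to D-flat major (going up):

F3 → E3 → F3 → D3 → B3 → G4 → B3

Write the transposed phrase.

Gb3 F3 Gb3 Eb3 C4 Ab4 C4

C major to D-flat major up is a minor second, so every note moves up by that interval.
F3 -> Gb3
E3 -> F3
F3 -> Gb3
D3 -> Eb3
B3 -> C4
G4 -> Ab4
B3 -> C4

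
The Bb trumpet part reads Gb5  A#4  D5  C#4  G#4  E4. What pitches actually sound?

Written C4 on the Bb trumpet sounds as Bb3, a major second lower; apply that shift to every note.
Gb5 gives Fb5
A#4 gives G#4
D5 gives C5
C#4 gives B3
G#4 gives F#4
E4 gives D4

Fb5 G#4 C5 B3 F#4 D4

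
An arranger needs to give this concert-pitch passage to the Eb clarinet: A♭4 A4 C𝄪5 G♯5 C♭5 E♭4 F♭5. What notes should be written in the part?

F4 F#4 A##4 E#5 Ab4 C4 Db5

The Eb clarinet sounds a minor third above written, so the written part must be a minor third below concert — transpose each note down.
Ab4 -> F4
A4 -> F#4
C##5 -> A##4
G#5 -> E#5
Cb5 -> Ab4
Eb4 -> C4
Fb5 -> Db5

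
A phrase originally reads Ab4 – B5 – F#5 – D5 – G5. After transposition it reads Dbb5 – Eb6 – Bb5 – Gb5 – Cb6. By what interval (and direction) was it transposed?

From Ab4 to Dbb5 is 4 letter names — a fourth of some quality.
Ab4 to Dbb5 is 4 semitones, which makes it a diminished fourth; the second version is higher, so the direction is up.
Checking another pair — G5 → Cb6 — gives the same interval.

up a diminished fourth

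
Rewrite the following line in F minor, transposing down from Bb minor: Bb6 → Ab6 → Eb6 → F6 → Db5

F6 Eb6 Bb5 C6 Ab4

From Bb down to F is a perfect fourth; apply that to each pitch.
Bb6 to F6
Ab6 to Eb6
Eb6 to Bb5
F6 to C6
Db5 to Ab4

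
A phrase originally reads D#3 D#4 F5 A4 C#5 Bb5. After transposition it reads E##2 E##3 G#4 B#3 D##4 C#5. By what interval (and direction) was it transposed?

down a diminished seventh

From D#3 to E##2 is 7 letter names — a seventh of some quality.
E##2 to D#3 is 9 semitones, which makes it a diminished seventh; the second version is lower, so the direction is down.
Checking another pair — Bb5 → C#5 — gives the same interval.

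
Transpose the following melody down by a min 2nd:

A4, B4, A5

G#4 A#4 G#5

A4 to G#4
B4 to A#4
A5 to G#5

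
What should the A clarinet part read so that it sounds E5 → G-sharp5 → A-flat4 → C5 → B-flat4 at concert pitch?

G5 B5 Cb5 Eb5 Db5

Written C4 sounds as A3 on the A clarinet, so concert pitches are written a minor third up.
E5 to G5
G#5 to B5
Ab4 to Cb5
C5 to Eb5
Bb4 to Db5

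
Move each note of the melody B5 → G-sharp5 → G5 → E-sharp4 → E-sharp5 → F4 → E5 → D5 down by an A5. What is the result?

Eb5 C5 Cb5 A3 A4 Bbb3 Ab4 Gb4

B5 gives Eb5
G#5 gives C5
G5 gives Cb5
E#4 gives A3
E#5 gives A4
F4 gives Bbb3
E5 gives Ab4
D5 gives Gb4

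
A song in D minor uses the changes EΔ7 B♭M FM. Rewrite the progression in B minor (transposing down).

D minor down to B minor is a minor third; each chord root moves by that interval while the quality stays the same.
EΔ7: root E down a minor third → C#, giving C#Δ7.
B♭M: root B♭ down a minor third → G, giving GM.
FM: root F down a minor third → D, giving DM.

C#Δ7 GM DM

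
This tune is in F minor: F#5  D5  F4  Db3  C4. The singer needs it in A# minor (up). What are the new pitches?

A##5 F##5 A#4 F#3 E#4

F minor to A# minor up is an augmented third, so every note moves up by that interval.
F#5 → A##5
D5 → F##5
F4 → A#4
Db3 → F#3
C4 → E#4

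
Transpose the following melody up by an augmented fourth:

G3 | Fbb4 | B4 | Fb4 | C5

C#4 Bbb4 E#5 Bb4 F#5

G3: a fourth up reaches C, and 6 semitones makes it C#4.
Fbb4 up an augmented fourth is Bbb4.
B4: a fourth up reaches E, and 6 semitones makes it E#5.
Fb4: a fourth up reaches B, and 6 semitones makes it Bb4.
C5 up an augmented fourth is F#5.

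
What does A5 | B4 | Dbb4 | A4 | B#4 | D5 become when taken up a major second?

A major second up from A5 gives B5.
B4: a second up reaches C, and 2 semitones makes it C#5.
Dbb4: a second up reaches E, and 2 semitones makes it Ebb4.
A major second up from A4 gives B4.
A major second up from B#4 gives C##5.
D5: a second up reaches E, and 2 semitones makes it E5.

B5 C#5 Ebb4 B4 C##5 E5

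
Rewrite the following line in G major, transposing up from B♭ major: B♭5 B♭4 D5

G6 G5 B5

B♭ major to G major up is a major sixth, so every note moves up by that interval.
Bb5 gives G6
Bb4 gives G5
D5 gives B5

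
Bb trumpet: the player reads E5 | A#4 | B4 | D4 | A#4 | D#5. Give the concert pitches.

D5 G#4 A4 C4 G#4 C#5

Written C4 on the Bb trumpet sounds as Bb3, a major second lower; apply that shift to every note.
E5 to D5
A#4 to G#4
B4 to A4
D4 to C4
A#4 to G#4
D#5 to C#5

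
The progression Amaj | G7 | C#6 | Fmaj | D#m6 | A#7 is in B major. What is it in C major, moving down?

Bbmaj Ab7 D6 Gbmaj Em6 B7

B major down to C major is a major seventh; each chord root moves by that interval while the quality stays the same.
Amaj: root A down a major seventh → Bb, giving Bbmaj.
G7: root G down a major seventh → Ab, giving Ab7.
C#6: root C# down a major seventh → D, giving D6.
Fmaj: root F down a major seventh → Gb, giving Gbmaj.
D#m6: root D# down a major seventh → E, giving Em6.
A#7: root A# down a major seventh → B, giving B7.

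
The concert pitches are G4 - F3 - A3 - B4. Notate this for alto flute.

C5 Bb3 D4 E5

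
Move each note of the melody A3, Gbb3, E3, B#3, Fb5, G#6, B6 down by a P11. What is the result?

A3 becomes E2
Gbb3 becomes Dbb2
E3 becomes B1
B#3 becomes F##2
Fb5 becomes Cb4
G#6 becomes D#5
B6 becomes F#5

E2 Dbb2 B1 F##2 Cb4 D#5 F#5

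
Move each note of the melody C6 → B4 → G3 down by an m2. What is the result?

C6 to B5
B4 to A#4
G3 to F#3

B5 A#4 F#3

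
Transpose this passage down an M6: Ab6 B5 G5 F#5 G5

Cb6 D5 Bb4 A4 Bb4

Ab6 to Cb6
B5 to D5
G5 to Bb4
F#5 to A4
G5 to Bb4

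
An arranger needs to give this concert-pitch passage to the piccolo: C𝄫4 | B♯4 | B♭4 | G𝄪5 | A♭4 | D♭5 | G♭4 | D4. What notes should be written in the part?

Cbb3 B#3 Bb3 G##4 Ab3 Db4 Gb3 D3

Written C4 sounds as C5 on the piccolo, so concert pitches are written a perfect octave down.
Cbb4 becomes Cbb3
B#4 becomes B#3
Bb4 becomes Bb3
G##5 becomes G##4
Ab4 becomes Ab3
Db5 becomes Db4
Gb4 becomes Gb3
D4 becomes D3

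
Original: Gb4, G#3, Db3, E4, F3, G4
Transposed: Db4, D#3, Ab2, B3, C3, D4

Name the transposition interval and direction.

down a perfect fourth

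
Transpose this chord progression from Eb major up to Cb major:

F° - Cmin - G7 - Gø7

Eb major up to Cb major is a minor sixth; each chord root moves by that interval while the quality stays the same.
F°: root F up a minor sixth → Db, giving Db°.
Cmin: root C up a minor sixth → Ab, giving Abmin.
G7: root G up a minor sixth → Eb, giving Eb7.
Gø7: root G up a minor sixth → Eb, giving Ebø7.

Db° Abmin Eb7 Ebø7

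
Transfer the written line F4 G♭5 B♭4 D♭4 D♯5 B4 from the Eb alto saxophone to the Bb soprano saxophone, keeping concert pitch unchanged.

Bb3 Cb5 Eb4 Gb3 G#4 E4

First find concert pitch: the Eb alto saxophone sounds a major sixth below written, so F4 G♭5 B♭4 D♭4 D♯5 B4 sounds Ab3 Bbb4 Db4 Fb3 F#4 D4.
Then write for Bb soprano saxophone: it sounds a major second below written, so the part must be a major second above concert.
Ab3 → Bb3
Bbb4 → Cb5
Db4 → Eb4
Fb3 → Gb3
F#4 → G#4
D4 → E4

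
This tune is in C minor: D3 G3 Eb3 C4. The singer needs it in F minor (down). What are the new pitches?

From C down to F is a perfect fifth; apply that to each pitch.
D3 gives G2
G3 gives C3
Eb3 gives Ab2
C4 gives F3

G2 C3 Ab2 F3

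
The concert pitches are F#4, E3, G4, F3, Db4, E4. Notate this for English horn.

C#5 B3 D5 C4 Ab4 B4

The English horn sounds a perfect fifth below written, so the written part must be a perfect fifth above concert — transpose each note up.
F#4 to C#5
E3 to B3
G4 to D5
F3 to C4
Db4 to Ab4
E4 to B4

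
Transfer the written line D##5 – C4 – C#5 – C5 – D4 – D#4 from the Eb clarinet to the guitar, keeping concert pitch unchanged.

F##6 Eb5 E6 Eb6 F5 F#5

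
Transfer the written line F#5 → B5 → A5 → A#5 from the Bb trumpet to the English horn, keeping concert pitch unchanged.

B5 E6 D6 D#6

First find concert pitch: the Bb trumpet sounds a major second below written, so F#5 B5 A5 A#5 sounds E5 A5 G5 G#5.
Then write for English horn: it sounds a perfect fifth below written, so the part must be a perfect fifth above concert.
E5 → B5
A5 → E6
G5 → D6
G#5 → D#6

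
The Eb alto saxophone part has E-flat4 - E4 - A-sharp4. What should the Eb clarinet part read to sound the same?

First find concert pitch: the Eb alto saxophone sounds a major sixth below written, so E-flat4 E4 A-sharp4 sounds Gb3 G3 C#4.
Then write for Eb clarinet: it sounds a minor third above written, so the part must be a minor third below concert.
Gb3 → Eb3
G3 → E3
C#4 → A#3

Eb3 E3 A#3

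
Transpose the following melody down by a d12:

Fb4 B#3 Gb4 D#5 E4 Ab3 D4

Bb2 E##2 C3 G##3 A#2 D2 G#2

Fb4 gives Bb2
B#3 gives E##2
Gb4 gives C3
D#5 gives G##3
E4 gives A#2
Ab3 gives D2
D4 gives G#2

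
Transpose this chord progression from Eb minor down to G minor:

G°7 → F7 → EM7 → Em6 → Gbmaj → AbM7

B°7 A7 G#M7 G#m6 Bbmaj CM7

Eb minor down to G minor is a minor sixth; each chord root moves by that interval while the quality stays the same.
G°7: root G down a minor sixth → B, giving B°7.
F7: root F down a minor sixth → A, giving A7.
EM7: root E down a minor sixth → G#, giving G#M7.
Em6: root E down a minor sixth → G#, giving G#m6.
Gbmaj: root Gb down a minor sixth → Bb, giving Bbmaj.
AbM7: root Ab down a minor sixth → C, giving CM7.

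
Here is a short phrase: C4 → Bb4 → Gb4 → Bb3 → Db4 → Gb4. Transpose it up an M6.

A4 G5 Eb5 G4 Bb4 Eb5

C4 gives A4
Bb4 gives G5
Gb4 gives Eb5
Bb3 gives G4
Db4 gives Bb4
Gb4 gives Eb5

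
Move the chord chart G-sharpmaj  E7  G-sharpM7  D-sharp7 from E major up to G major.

Bmaj G7 BM7 F#7

E major up to G major is a minor third; each chord root moves by that interval while the quality stays the same.
G-sharpmaj: root G-sharp up a minor third → B, giving Bmaj.
E7: root E up a minor third → G, giving G7.
G-sharpM7: root G-sharp up a minor third → B, giving BM7.
D-sharp7: root D-sharp up a minor third → F#, giving F#7.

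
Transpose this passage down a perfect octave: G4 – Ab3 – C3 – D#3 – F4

G3 Ab2 C2 D#2 F3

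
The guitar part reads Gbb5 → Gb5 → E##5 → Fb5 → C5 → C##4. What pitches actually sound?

Gbb4 Gb4 E##4 Fb4 C4 C##3

Written C4 on the guitar sounds as C3, a perfect octave lower; apply that shift to every note.
Gbb5 becomes Gbb4
Gb5 becomes Gb4
E##5 becomes E##4
Fb5 becomes Fb4
C5 becomes C4
C##4 becomes C##3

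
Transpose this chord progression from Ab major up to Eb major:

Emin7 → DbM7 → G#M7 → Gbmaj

Ab major up to Eb major is a perfect fifth; each chord root moves by that interval while the quality stays the same.
Emin7: root E up a perfect fifth → B, giving Bmin7.
DbM7: root Db up a perfect fifth → Ab, giving AbM7.
G#M7: root G# up a perfect fifth → D#, giving D#M7.
Gbmaj: root Gb up a perfect fifth → Db, giving Dbmaj.

Bmin7 AbM7 D#M7 Dbmaj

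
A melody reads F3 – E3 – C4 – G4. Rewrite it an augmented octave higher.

F#4 E#4 C#5 G#5

F3 gives F#4
E3 gives E#4
C4 gives C#5
G4 gives G#5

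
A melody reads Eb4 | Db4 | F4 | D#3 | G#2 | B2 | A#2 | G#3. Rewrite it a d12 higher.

Eb4 gives Bbb5
Db4 gives Abb5
F4 gives Cb6
D#3 gives A4
G#2 gives D4
B2 gives F4
A#2 gives E4
G#3 gives D5

Bbb5 Abb5 Cb6 A4 D4 F4 E4 D5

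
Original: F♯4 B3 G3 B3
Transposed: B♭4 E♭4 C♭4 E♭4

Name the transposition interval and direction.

Take the first pair: F#4 → Bb4. F to B spans 4 letter names, so the interval is some kind of fourth.
F#4 to Bb4 is 4 semitones, which makes it a diminished fourth; the second version is higher, so the direction is up.
Checking another pair — B3 → Eb4 — gives the same interval.

up a diminished fourth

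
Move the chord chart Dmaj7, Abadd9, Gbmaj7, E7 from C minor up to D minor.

C minor up to D minor is a major second; each chord root moves by that interval while the quality stays the same.
Dmaj7: root D up a major second → E, giving Emaj7.
Abadd9: root Ab up a major second → Bb, giving Bbadd9.
Gbmaj7: root Gb up a major second → Ab, giving Abmaj7.
E7: root E up a major second → F#, giving F#7.

Emaj7 Bbadd9 Abmaj7 F#7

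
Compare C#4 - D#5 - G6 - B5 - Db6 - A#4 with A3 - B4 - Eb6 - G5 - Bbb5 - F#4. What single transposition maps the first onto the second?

down a major third

Take the first pair: C#4 → A3. C to A spans 3 letter names, so the interval is some kind of third.
A3 to C#4 is 4 semitones, which makes it a major third; the second version is lower, so the direction is down.
Checking another pair — A#4 → F#4 — gives the same interval.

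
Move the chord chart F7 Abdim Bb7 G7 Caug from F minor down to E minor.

E7 Gdim A7 F#7 Baug

F minor down to E minor is a minor second; each chord root moves by that interval while the quality stays the same.
F7: root F down a minor second → E, giving E7.
Abdim: root Ab down a minor second → G, giving Gdim.
Bb7: root Bb down a minor second → A, giving A7.
G7: root G down a minor second → F#, giving F#7.
Caug: root C down a minor second → B, giving Baug.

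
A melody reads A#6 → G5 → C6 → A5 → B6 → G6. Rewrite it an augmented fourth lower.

E6 Db5 Gb5 Eb5 F6 Db6

A#6: a fourth down reaches E, and 6 semitones makes it E6.
An augmented fourth down from G5 gives Db5.
C6: a fourth down reaches G, and 6 semitones makes it Gb5.
An augmented fourth down from A5 gives Eb5.
An augmented fourth down from B6 gives F6.
G6: a fourth down reaches D, and 6 semitones makes it Db6.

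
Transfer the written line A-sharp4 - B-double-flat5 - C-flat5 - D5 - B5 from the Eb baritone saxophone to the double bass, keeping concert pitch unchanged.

First find concert pitch: the Eb baritone saxophone sounds a major thirteenth below written, so A-sharp4 B-double-flat5 C-flat5 D5 B5 sounds C#3 Dbb4 Ebb3 F3 D4.
Then write for double bass: it sounds a perfect octave below written, so the part must be a perfect octave above concert.
C#3 → C#4
Dbb4 → Dbb5
Ebb3 → Ebb4
F3 → F4
D4 → D5

C#4 Dbb5 Ebb4 F4 D5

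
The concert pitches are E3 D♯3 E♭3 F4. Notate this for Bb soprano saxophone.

The Bb soprano saxophone sounds a major second below written, so the written part must be a major second above concert — transpose each note up.
E3 becomes F#3
D#3 becomes E#3
Eb3 becomes F3
F4 becomes G4

F#3 E#3 F3 G4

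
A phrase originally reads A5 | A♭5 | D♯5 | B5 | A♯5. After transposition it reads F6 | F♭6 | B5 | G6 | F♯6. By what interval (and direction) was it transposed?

up a minor sixth

Take the first pair: A5 → F6. A to F spans 6 letter names, so the interval is some kind of sixth.
A5 to F6 is 8 semitones, which makes it a minor sixth; the second version is higher, so the direction is up.
Checking another pair — A#5 → F#6 — gives the same interval.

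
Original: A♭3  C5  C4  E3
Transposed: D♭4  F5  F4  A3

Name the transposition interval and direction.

up a perfect fourth

From Ab3 to Db4 is 4 letter names — a fourth of some quality.
Ab3 to Db4 is 5 semitones, which makes it a perfect fourth; the second version is higher, so the direction is up.
Checking another pair — E3 → A3 — gives the same interval.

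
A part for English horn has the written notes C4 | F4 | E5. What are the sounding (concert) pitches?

Written C4 on the English horn sounds as F3, a perfect fifth lower; apply that shift to every note.
C4 gives F3
F4 gives Bb3
E5 gives A4

F3 Bb3 A4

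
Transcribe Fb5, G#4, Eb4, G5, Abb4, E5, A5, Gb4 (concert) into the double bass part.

Fb6 G#5 Eb5 G6 Abb5 E6 A6 Gb5

Written C4 sounds as C3 on the double bass, so concert pitches are written a perfect octave up.
Fb5 gives Fb6
G#4 gives G#5
Eb4 gives Eb5
G5 gives G6
Abb4 gives Abb5
E5 gives E6
A5 gives A6
Gb4 gives Gb5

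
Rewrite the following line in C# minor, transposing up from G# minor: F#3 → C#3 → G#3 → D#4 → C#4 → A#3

G# minor to C# minor up is a perfect fourth, so every note moves up by that interval.
F#3 to B3
C#3 to F#3
G#3 to C#4
D#4 to G#4
C#4 to F#4
A#3 to D#4

B3 F#3 C#4 G#4 F#4 D#4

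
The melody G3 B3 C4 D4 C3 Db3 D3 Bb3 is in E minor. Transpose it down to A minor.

C3 E3 F3 G3 F2 Gb2 G2 Eb3

E minor to A minor down is a perfect fifth, so every note moves down by that interval.
G3 gives C3
B3 gives E3
C4 gives F3
D4 gives G3
C3 gives F2
Db3 gives Gb2
D3 gives G2
Bb3 gives Eb3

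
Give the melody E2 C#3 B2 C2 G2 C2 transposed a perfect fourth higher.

E2 becomes A2
C#3 becomes F#3
B2 becomes E3
C2 becomes F2
G2 becomes C3
C2 becomes F2

A2 F#3 E3 F2 C3 F2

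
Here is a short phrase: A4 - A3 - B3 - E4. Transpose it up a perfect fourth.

D5 D4 E4 A4

A perfect fourth up from A4 gives D5.
A3: a fourth up reaches D, and 5 semitones makes it D4.
B3: a fourth up reaches E, and 5 semitones makes it E4.
E4: a fourth up reaches A, and 5 semitones makes it A4.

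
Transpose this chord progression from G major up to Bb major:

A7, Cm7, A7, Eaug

G major up to Bb major is a minor third; each chord root moves by that interval while the quality stays the same.
A7: root A up a minor third → C, giving C7.
Cm7: root C up a minor third → Eb, giving Ebm7.
A7: root A up a minor third → C, giving C7.
Eaug: root E up a minor third → G, giving Gaug.

C7 Ebm7 C7 Gaug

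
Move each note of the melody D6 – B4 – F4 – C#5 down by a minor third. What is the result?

B5 G#4 D4 A#4

D6 → B5
B4 → G#4
F4 → D4
C#5 → A#4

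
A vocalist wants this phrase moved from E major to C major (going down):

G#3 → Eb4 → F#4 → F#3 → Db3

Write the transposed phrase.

E3 Cb4 D4 D3 Bbb2

From E down to C is a major third; apply that to each pitch.
G#3 -> E3
Eb4 -> Cb4
F#4 -> D4
F#3 -> D3
Db3 -> Bbb2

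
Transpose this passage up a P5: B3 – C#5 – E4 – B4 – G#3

A perfect fifth up from B3 gives F#4.
C#5 up a perfect fifth is G#5.
E4 up a perfect fifth is B4.
A perfect fifth up from B4 gives F#5.
A perfect fifth up from G#3 gives D#4.

F#4 G#5 B4 F#5 D#4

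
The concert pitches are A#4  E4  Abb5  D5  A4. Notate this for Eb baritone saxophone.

F##6 C#6 Fb7 B6 F#6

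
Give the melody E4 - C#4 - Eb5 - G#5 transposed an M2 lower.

D4 B3 Db5 F#5

E4 becomes D4
C#4 becomes B3
Eb5 becomes Db5
G#5 becomes F#5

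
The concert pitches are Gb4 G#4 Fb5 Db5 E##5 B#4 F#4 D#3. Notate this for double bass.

Gb5 G#5 Fb6 Db6 E##6 B#5 F#5 D#4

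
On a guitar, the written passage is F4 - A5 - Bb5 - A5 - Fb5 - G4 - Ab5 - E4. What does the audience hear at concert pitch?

F3 A4 Bb4 A4 Fb4 G3 Ab4 E3

The guitar sounds a perfect octave below written, so transpose each written note down a perfect octave.
F4 to F3
A5 to A4
Bb5 to Bb4
A5 to A4
Fb5 to Fb4
G4 to G3
Ab5 to Ab4
E4 to E3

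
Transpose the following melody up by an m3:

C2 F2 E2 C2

Eb2 Ab2 G2 Eb2

C2 gives Eb2
F2 gives Ab2
E2 gives G2
C2 gives Eb2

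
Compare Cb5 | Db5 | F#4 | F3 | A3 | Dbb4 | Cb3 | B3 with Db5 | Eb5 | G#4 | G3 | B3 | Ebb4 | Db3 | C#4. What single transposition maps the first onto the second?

up a major second

Take the first pair: Cb5 → Db5. C to D spans 2 letter names, so the interval is some kind of second.
Cb5 to Db5 is 2 semitones, which makes it a major second; the second version is higher, so the direction is up.
Checking another pair — B3 → C#4 — gives the same interval.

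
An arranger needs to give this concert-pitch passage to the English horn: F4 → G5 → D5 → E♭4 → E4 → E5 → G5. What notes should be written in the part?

Written C4 sounds as F3 on the English horn, so concert pitches are written a perfect fifth up.
F4 gives C5
G5 gives D6
D5 gives A5
Eb4 gives Bb4
E4 gives B4
E5 gives B5
G5 gives D6

C5 D6 A5 Bb4 B4 B5 D6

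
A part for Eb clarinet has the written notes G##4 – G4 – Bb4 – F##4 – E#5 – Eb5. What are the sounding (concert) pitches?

B#4 Bb4 Db5 A#4 G#5 Gb5

Written C4 on the Eb clarinet sounds as Eb4, a minor third higher; apply that shift to every note.
G##4 to B#4
G4 to Bb4
Bb4 to Db5
F##4 to A#4
E#5 to G#5
Eb5 to Gb5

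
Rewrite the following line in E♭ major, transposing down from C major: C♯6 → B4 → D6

E5 D4 F5

From C down to E♭ is a major sixth; apply that to each pitch.
C#6 -> E5
B4 -> D4
D6 -> F5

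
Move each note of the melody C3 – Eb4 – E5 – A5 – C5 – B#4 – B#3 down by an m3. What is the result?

A2 C4 C#5 F#5 A4 G##4 G##3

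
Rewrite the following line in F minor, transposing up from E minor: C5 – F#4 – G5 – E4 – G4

Db5 G4 Ab5 F4 Ab4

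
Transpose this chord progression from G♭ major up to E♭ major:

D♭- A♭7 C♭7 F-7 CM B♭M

Bb- F7 Ab7 D-7 AM GM

G♭ major up to E♭ major is a major sixth; each chord root moves by that interval while the quality stays the same.
D♭-: root D♭ up a major sixth → Bb, giving Bb-.
A♭7: root A♭ up a major sixth → F, giving F7.
C♭7: root C♭ up a major sixth → Ab, giving Ab7.
F-7: root F up a major sixth → D, giving D-7.
CM: root C up a major sixth → A, giving AM.
B♭M: root B♭ up a major sixth → G, giving GM.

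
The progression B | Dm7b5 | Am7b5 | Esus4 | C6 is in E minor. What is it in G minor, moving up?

E minor up to G minor is a minor third; each chord root moves by that interval while the quality stays the same.
B: root B up a minor third → D, giving D.
Dm7b5: root D up a minor third → F, giving Fm7b5.
Am7b5: root A up a minor third → C, giving Cm7b5.
Esus4: root E up a minor third → G, giving Gsus4.
C6: root C up a minor third → Eb, giving Eb6.

D Fm7b5 Cm7b5 Gsus4 Eb6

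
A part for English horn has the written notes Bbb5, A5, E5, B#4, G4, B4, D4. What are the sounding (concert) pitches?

The English horn sounds a perfect fifth below written, so transpose each written note down a perfect fifth.
Bbb5 → Ebb5
A5 → D5
E5 → A4
B#4 → E#4
G4 → C4
B4 → E4
D4 → G3

Ebb5 D5 A4 E#4 C4 E4 G3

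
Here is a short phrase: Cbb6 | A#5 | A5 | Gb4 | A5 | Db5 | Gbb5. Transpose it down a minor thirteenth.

Ebb4 C##4 C#4 Bb2 C#4 F3 Bbb3

Cbb6 becomes Ebb4
A#5 becomes C##4
A5 becomes C#4
Gb4 becomes Bb2
A5 becomes C#4
Db5 becomes F3
Gbb5 becomes Bbb3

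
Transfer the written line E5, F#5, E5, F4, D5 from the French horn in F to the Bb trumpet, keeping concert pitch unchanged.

B4 C#5 B4 C4 A4

First find concert pitch: the French horn in F sounds a perfect fifth below written, so E5 F#5 E5 F4 D5 sounds A4 B4 A4 Bb3 G4.
Then write for Bb trumpet: it sounds a major second below written, so the part must be a major second above concert.
A4 → B4
B4 → C#5
A4 → B4
Bb3 → C4
G4 → A4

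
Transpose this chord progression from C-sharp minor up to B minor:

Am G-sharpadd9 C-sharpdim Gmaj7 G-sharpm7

Gm F#add9 Bdim Fmaj7 F#m7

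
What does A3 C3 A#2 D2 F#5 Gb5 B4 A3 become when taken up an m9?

A3: a ninth up reaches B, and 13 semitones makes it Bb4.
A minor ninth up from C3 gives Db4.
A minor ninth up from A#2 gives B3.
A minor ninth up from D2 gives Eb3.
A minor ninth up from F#5 gives G6.
Gb5 up a minor ninth is Abb6.
B4 up a minor ninth is C6.
A3: a ninth up reaches B, and 13 semitones makes it Bb4.

Bb4 Db4 B3 Eb3 G6 Abb6 C6 Bb4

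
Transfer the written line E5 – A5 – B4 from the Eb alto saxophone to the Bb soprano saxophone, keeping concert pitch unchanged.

First find concert pitch: the Eb alto saxophone sounds a major sixth below written, so E5 A5 B4 sounds G4 C5 D4.
Then write for Bb soprano saxophone: it sounds a major second below written, so the part must be a major second above concert.
G4 → A4
C5 → D5
D4 → E4

A4 D5 E4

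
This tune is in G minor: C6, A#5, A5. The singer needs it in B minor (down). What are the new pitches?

G minor to B minor down is a minor sixth, so every note moves down by that interval.
C6 gives E5
A#5 gives C##5
A5 gives C#5

E5 C##5 C#5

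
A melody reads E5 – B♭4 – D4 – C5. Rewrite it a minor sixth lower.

E5 gives G#4
Bb4 gives D4
D4 gives F#3
C5 gives E4

G#4 D4 F#3 E4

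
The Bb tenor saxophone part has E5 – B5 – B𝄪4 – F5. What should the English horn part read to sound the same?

First find concert pitch: the Bb tenor saxophone sounds a major ninth below written, so E5 B5 B𝄪4 F5 sounds D4 A4 A##3 Eb4.
Then write for English horn: it sounds a perfect fifth below written, so the part must be a perfect fifth above concert.
D4 → A4
A4 → E5
A##3 → E##4
Eb4 → Bb4

A4 E5 E##4 Bb4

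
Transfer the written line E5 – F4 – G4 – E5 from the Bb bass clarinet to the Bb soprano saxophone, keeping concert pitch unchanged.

First find concert pitch: the Bb bass clarinet sounds a major ninth below written, so E5 F4 G4 E5 sounds D4 Eb3 F3 D4.
Then write for Bb soprano saxophone: it sounds a major second below written, so the part must be a major second above concert.
D4 → E4
Eb3 → F3
F3 → G3
D4 → E4

E4 F3 G3 E4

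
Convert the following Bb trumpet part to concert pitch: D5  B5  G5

C5 A5 F5

The Bb trumpet sounds a major second below written, so transpose each written note down a major second.
D5 becomes C5
B5 becomes A5
G5 becomes F5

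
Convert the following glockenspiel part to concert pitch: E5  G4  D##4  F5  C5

Written C4 on the glockenspiel sounds as C6, a perfect fifteenth higher; apply that shift to every note.
E5 -> E7
G4 -> G6
D##4 -> D##6
F5 -> F7
C5 -> C7

E7 G6 D##6 F7 C7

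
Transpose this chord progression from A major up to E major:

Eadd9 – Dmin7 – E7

Badd9 Amin7 B7

A major up to E major is a perfect fifth; each chord root moves by that interval while the quality stays the same.
Eadd9: root E up a perfect fifth → B, giving Badd9.
Dmin7: root D up a perfect fifth → A, giving Amin7.
E7: root E up a perfect fifth → B, giving B7.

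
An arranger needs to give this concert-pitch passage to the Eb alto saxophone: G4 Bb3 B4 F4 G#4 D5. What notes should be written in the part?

E5 G4 G#5 D5 E#5 B5

The Eb alto saxophone sounds a major sixth below written, so the written part must be a major sixth above concert — transpose each note up.
G4 → E5
Bb3 → G4
B4 → G#5
F4 → D5
G#4 → E#5
D5 → B5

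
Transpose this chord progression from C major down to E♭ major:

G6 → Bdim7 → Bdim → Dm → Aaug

C major down to E♭ major is a major sixth; each chord root moves by that interval while the quality stays the same.
G6: root G down a major sixth → Bb, giving Bb6.
Bdim7: root B down a major sixth → D, giving Ddim7.
Bdim: root B down a major sixth → D, giving Ddim.
Dm: root D down a major sixth → F, giving Fm.
Aaug: root A down a major sixth → C, giving Caug.

Bb6 Ddim7 Ddim Fm Caug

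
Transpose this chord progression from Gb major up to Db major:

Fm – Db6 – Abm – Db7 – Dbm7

Gb major up to Db major is a perfect fifth; each chord root moves by that interval while the quality stays the same.
Fm: root F up a perfect fifth → C, giving Cm.
Db6: root Db up a perfect fifth → Ab, giving Ab6.
Abm: root Ab up a perfect fifth → Eb, giving Ebm.
Db7: root Db up a perfect fifth → Ab, giving Ab7.
Dbm7: root Db up a perfect fifth → Ab, giving Abm7.

Cm Ab6 Ebm Ab7 Abm7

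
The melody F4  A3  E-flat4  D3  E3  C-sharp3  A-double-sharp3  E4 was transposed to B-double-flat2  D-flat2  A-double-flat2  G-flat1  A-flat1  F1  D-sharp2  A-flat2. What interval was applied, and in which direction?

down an augmented twelfth

Take the first pair: F4 → Bbb2. F to B spans 12 letter names, so the interval is some kind of twelfth.
Bbb2 to F4 is 20 semitones, which makes it an augmented twelfth; the second version is lower, so the direction is down.
Checking another pair — E4 → Ab2 — gives the same interval.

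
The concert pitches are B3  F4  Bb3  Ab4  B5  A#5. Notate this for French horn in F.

F#4 C5 F4 Eb5 F#6 E#6

The French horn in F sounds a perfect fifth below written, so the written part must be a perfect fifth above concert — transpose each note up.
B3 gives F#4
F4 gives C5
Bb3 gives F4
Ab4 gives Eb5
B5 gives F#6
A#5 gives E#6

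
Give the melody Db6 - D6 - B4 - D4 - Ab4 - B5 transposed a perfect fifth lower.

Gb5 G5 E4 G3 Db4 E5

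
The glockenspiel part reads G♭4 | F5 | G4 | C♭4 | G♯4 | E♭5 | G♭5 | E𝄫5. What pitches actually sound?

Gb6 F7 G6 Cb6 G#6 Eb7 Gb7 Ebb7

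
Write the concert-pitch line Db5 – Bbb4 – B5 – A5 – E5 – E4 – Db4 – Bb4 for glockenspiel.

Db3 Bbb2 B3 A3 E3 E2 Db2 Bb2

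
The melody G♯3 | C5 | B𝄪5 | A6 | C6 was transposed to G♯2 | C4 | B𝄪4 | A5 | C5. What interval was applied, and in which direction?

Take the first pair: G#3 → G#2. G to G spans 8 letter names, so the interval is some kind of octave.
G#2 to G#3 is 12 semitones, which makes it a perfect octave; the second version is lower, so the direction is down.
Checking another pair — C6 → C5 — gives the same interval.

down a perfect octave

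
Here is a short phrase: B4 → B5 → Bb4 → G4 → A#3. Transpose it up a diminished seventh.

Ab5 Ab6 Abb5 Fb5 G4

B4 becomes Ab5
B5 becomes Ab6
Bb4 becomes Abb5
G4 becomes Fb5
A#3 becomes G4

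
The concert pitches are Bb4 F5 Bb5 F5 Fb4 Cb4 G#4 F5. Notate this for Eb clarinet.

Written C4 sounds as Eb4 on the Eb clarinet, so concert pitches are written a minor third down.
Bb4 becomes G4
F5 becomes D5
Bb5 becomes G5
F5 becomes D5
Fb4 becomes Db4
Cb4 becomes Ab3
G#4 becomes E#4
F5 becomes D5

G4 D5 G5 D5 Db4 Ab3 E#4 D5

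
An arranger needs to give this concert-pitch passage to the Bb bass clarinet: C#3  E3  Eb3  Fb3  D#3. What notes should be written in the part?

The Bb bass clarinet sounds a major ninth below written, so the written part must be a major ninth above concert — transpose each note up.
C#3 becomes D#4
E3 becomes F#4
Eb3 becomes F4
Fb3 becomes Gb4
D#3 becomes E#4

D#4 F#4 F4 Gb4 E#4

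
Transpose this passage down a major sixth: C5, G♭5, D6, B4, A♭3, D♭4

C5 gives Eb4
Gb5 gives Bbb4
D6 gives F5
B4 gives D4
Ab3 gives Cb3
Db4 gives Fb3

Eb4 Bbb4 F5 D4 Cb3 Fb3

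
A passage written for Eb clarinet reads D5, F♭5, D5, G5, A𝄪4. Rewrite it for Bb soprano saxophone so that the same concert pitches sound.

First find concert pitch: the Eb clarinet sounds a minor third above written, so D5 F♭5 D5 G5 A𝄪4 sounds F5 Abb5 F5 Bb5 C##5.
Then write for Bb soprano saxophone: it sounds a major second below written, so the part must be a major second above concert.
F5 → G5
Abb5 → Bbb5
F5 → G5
Bb5 → C6
C##5 → D##5

G5 Bbb5 G5 C6 D##5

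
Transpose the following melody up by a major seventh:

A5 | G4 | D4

G#6 F#5 C#5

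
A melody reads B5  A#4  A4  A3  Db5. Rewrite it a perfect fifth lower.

E5 D#4 D4 D3 Gb4

B5 gives E5
A#4 gives D#4
A4 gives D4
A3 gives D3
Db5 gives Gb4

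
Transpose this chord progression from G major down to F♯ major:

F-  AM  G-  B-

G major down to F♯ major is a minor second; each chord root moves by that interval while the quality stays the same.
F-: root F down a minor second → E, giving E-.
AM: root A down a minor second → G#, giving G#M.
G-: root G down a minor second → F#, giving F#-.
B-: root B down a minor second → A#, giving A#-.

E- G#M F#- A#-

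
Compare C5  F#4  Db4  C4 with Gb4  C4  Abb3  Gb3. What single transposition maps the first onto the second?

down an augmented fourth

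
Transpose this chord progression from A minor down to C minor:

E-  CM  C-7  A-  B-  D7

A minor down to C minor is a major sixth; each chord root moves by that interval while the quality stays the same.
E-: root E down a major sixth → G, giving G-.
CM: root C down a major sixth → Eb, giving EbM.
C-7: root C down a major sixth → Eb, giving Eb-7.
A-: root A down a major sixth → C, giving C-.
B-: root B down a major sixth → D, giving D-.
D7: root D down a major sixth → F, giving F7.

G- EbM Eb-7 C- D- F7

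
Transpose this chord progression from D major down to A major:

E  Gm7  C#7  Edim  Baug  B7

B Dm7 G#7 Bdim F#aug F#7

D major down to A major is a perfect fourth; each chord root moves by that interval while the quality stays the same.
E: root E down a perfect fourth → B, giving B.
Gm7: root G down a perfect fourth → D, giving Dm7.
C#7: root C# down a perfect fourth → G#, giving G#7.
Edim: root E down a perfect fourth → B, giving Bdim.
Baug: root B down a perfect fourth → F#, giving F#aug.
B7: root B down a perfect fourth → F#, giving F#7.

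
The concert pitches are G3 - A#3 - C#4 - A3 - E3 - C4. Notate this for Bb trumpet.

A3 B#3 D#4 B3 F#3 D4

Written C4 sounds as Bb3 on the Bb trumpet, so concert pitches are written a major second up.
G3 becomes A3
A#3 becomes B#3
C#4 becomes D#4
A3 becomes B3
E3 becomes F#3
C4 becomes D4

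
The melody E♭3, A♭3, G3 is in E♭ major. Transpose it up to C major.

E♭ major to C major up is a major sixth, so every note moves up by that interval.
Eb3 becomes C4
Ab3 becomes F4
G3 becomes E4

C4 F4 E4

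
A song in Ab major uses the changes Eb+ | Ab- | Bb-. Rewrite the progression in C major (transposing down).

G+ C- D-

Ab major down to C major is a minor sixth; each chord root moves by that interval while the quality stays the same.
Eb+: root Eb down a minor sixth → G, giving G+.
Ab-: root Ab down a minor sixth → C, giving C-.
Bb-: root Bb down a minor sixth → D, giving D-.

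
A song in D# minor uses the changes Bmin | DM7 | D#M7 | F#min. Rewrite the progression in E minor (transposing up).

D# minor up to E minor is a minor second; each chord root moves by that interval while the quality stays the same.
Bmin: root B up a minor second → C, giving Cmin.
DM7: root D up a minor second → Eb, giving EbM7.
D#M7: root D# up a minor second → E, giving EM7.
F#min: root F# up a minor second → G, giving Gmin.

Cmin EbM7 EM7 Gmin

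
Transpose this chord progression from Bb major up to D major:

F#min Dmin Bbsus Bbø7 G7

A#min F#min Dsus Dø7 B7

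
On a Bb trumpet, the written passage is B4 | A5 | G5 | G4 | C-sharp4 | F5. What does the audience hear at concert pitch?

A4 G5 F5 F4 B3 Eb5

The Bb trumpet sounds a major second below written, so transpose each written note down a major second.
B4 → A4
A5 → G5
G5 → F5
G4 → F4
C#4 → B3
F5 → Eb5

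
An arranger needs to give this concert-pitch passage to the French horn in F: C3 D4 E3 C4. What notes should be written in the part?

G3 A4 B3 G4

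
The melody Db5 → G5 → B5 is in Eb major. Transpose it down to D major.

C5 F#5 A#5

Eb major to D major down is a minor second, so every note moves down by that interval.
Db5 to C5
G5 to F#5
B5 to A#5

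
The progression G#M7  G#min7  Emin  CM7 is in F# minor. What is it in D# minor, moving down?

F# minor down to D# minor is a minor third; each chord root moves by that interval while the quality stays the same.
G#M7: root G# down a minor third → E#, giving E#M7.
G#min7: root G# down a minor third → E#, giving E#min7.
Emin: root E down a minor third → C#, giving C#min.
CM7: root C down a minor third → A, giving AM7.

E#M7 E#min7 C#min AM7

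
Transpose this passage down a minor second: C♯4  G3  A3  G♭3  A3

B#3 F#3 G#3 F3 G#3

C#4: a second down reaches B, and 1 semitone makes it B#3.
A minor second down from G3 gives F#3.
A3: a second down reaches G, and 1 semitone makes it G#3.
Gb3 down a minor second is F3.
A3: a second down reaches G, and 1 semitone makes it G#3.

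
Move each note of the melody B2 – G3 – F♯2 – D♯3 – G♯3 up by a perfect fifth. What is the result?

B2 up a perfect fifth is F#3.
G3: a fifth up reaches D, and 7 semitones makes it D4.
F#2 up a perfect fifth is C#3.
A perfect fifth up from D#3 gives A#3.
G#3 up a perfect fifth is D#4.

F#3 D4 C#3 A#3 D#4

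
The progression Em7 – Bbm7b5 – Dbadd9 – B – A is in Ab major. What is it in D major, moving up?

A#m7 Em7b5 Gadd9 E# D#

Ab major up to D major is an augmented fourth; each chord root moves by that interval while the quality stays the same.
Em7: root E up an augmented fourth → A#, giving A#m7.
Bbm7b5: root Bb up an augmented fourth → E, giving Em7b5.
Dbadd9: root Db up an augmented fourth → G, giving Gadd9.
B: root B up an augmented fourth → E#, giving E#.
A: root A up an augmented fourth → D#, giving D#.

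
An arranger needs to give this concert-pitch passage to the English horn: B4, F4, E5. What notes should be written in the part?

F#5 C5 B5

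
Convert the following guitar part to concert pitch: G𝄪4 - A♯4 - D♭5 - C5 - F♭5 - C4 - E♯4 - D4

G##3 A#3 Db4 C4 Fb4 C3 E#3 D3

Written C4 on the guitar sounds as C3, a perfect octave lower; apply that shift to every note.
G##4 → G##3
A#4 → A#3
Db5 → Db4
C5 → C4
Fb5 → Fb4
C4 → C3
E#4 → E#3
D4 → D3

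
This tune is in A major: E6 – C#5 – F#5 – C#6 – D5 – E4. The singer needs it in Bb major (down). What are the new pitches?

F5 D4 G4 D5 Eb4 F3

A major to Bb major down is a major seventh, so every note moves down by that interval.
E6 gives F5
C#5 gives D4
F#5 gives G4
C#6 gives D5
D5 gives Eb4
E4 gives F3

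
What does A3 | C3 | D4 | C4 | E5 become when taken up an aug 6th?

An augmented sixth up from A3 gives F##4.
C3: a sixth up reaches A, and 10 semitones makes it A#3.
An augmented sixth up from D4 gives B#4.
C4: a sixth up reaches A, and 10 semitones makes it A#4.
E5 up an augmented sixth is C##6.

F##4 A#3 B#4 A#4 C##6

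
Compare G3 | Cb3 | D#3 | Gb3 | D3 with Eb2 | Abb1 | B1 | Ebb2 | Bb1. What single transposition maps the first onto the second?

From G3 to Eb2 is 10 letter names — a tenth of some quality.
Eb2 to G3 is 16 semitones, which makes it a major tenth; the second version is lower, so the direction is down.
Checking another pair — D3 → Bb1 — gives the same interval.

down a major tenth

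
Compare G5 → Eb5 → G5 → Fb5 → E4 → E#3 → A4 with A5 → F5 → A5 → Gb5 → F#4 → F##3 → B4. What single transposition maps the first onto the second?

Take the first pair: G5 → A5. G to A spans 2 letter names, so the interval is some kind of second.
G5 to A5 is 2 semitones, which makes it a major second; the second version is higher, so the direction is up.
Checking another pair — A4 → B4 — gives the same interval.

up a major second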